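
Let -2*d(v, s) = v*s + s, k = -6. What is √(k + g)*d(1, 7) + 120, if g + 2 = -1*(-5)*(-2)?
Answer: 120 - 21*I*√2 ≈ 120.0 - 29.698*I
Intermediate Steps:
d(v, s) = -s/2 - s*v/2 (d(v, s) = -(v*s + s)/2 = -(s*v + s)/2 = -(s + s*v)/2 = -s/2 - s*v/2)
g = -12 (g = -2 - 1*(-5)*(-2) = -2 + 5*(-2) = -2 - 10 = -12)
√(k + g)*d(1, 7) + 120 = √(-6 - 12)*(-½*7*(1 + 1)) + 120 = √(-18)*(-½*7*2) + 120 = (3*I*√2)*(-7) + 120 = -21*I*√2 + 120 = 120 - 21*I*√2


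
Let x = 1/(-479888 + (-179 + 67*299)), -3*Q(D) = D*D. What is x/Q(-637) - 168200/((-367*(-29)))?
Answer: -1082671709645699/68506985765582 ≈ -15.804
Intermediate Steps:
Q(D) = -D²/3 (Q(D) = -D*D/3 = -D²/3)
x = -1/460034 (x = 1/(-479888 + (-179 + 20033)) = 1/(-479888 + 19854) = 1/(-460034) = -1/460034 ≈ -2.1738e-6)
x/Q(-637) - 168200/((-367*(-29))) = -1/(460034*((-⅓*(-637)²))) - 168200/((-367*(-29))) = -1/(460034*((-⅓*405769))) - 168200/10643 = -1/(460034*(-405769/3)) - 168200*1/10643 = -1/460034*(-3/405769) - 5800/367 = 3/186667536146 - 5800/367 = -1082671709645699/68506985765582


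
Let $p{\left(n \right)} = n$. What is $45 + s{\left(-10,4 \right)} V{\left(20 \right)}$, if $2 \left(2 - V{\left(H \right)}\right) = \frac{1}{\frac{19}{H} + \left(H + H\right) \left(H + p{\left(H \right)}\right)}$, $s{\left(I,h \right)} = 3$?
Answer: $\frac{544313}{10673} \approx 50.999$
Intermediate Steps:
$V{\left(H \right)} = 2 - \frac{1}{2 \left(4 H^{2} + \frac{19}{H}\right)}$ ($V{\left(H \right)} = 2 - \frac{1}{2 \left(\frac{19}{H} + \left(H + H\right) \left(H + H\right)\right)} = 2 - \frac{1}{2 \left(\frac{19}{H} + 2 H 2 H\right)} = 2 - \frac{1}{2 \left(\frac{19}{H} + 4 H^{2}\right)} = 2 - \frac{1}{2 \left(4 H^{2} + \frac{19}{H}\right)}$)
$45 + s{\left(-10,4 \right)} V{\left(20 \right)} = 45 + 3 \frac{76 - 20 + 16 \cdot 20^{3}}{2 \left(19 + 4 \cdot 20^{3}\right)} = 45 + 3 \frac{76 - 20 + 16 \cdot 8000}{2 \left(19 + 4 \cdot 8000\right)} = 45 + 3 \frac{76 - 20 + 128000}{2 \left(19 + 32000\right)} = 45 + 3 \cdot \frac{1}{2} \cdot \frac{1}{32019} \cdot 128056 = 45 + 3 \cdot \frac{64028}{32019} = 45 + \frac{64028}{10673} = \frac{544313}{10673}$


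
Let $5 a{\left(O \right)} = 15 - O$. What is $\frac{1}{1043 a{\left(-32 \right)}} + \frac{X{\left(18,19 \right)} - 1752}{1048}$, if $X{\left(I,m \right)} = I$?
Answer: $- \frac{42498587}{25687004} \approx -1.6545$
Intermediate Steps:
$a{\left(O \right)} = 3 - \frac{O}{5}$ ($a{\left(O \right)} = \frac{15 - O}{5} = 3 - \frac{O}{5}$)
$\frac{1}{1043 a{\left(-32 \right)}} + \frac{X{\left(18,19 \right)} - 1752}{1048} = \frac{1}{1043 \left(3 - - \frac{32}{5}\right)} + \frac{18 - 1752}{1048} = \frac{1}{1043 \left(3 + \frac{32}{5}\right)} + \left(18 - 1752\right) \frac{1}{1048} = \frac{1}{1043 \cdot \frac{47}{5}} - \frac{867}{524} = \frac{1}{1043} \cdot \frac{5}{47} - \frac{867}{524} = \frac{5}{49021} - \frac{867}{524} = - \frac{42498587}{25687004}$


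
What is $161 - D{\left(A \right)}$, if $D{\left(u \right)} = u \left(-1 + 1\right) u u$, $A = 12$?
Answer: $161$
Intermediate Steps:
$D{\left(u \right)} = 0$ ($D{\left(u \right)} = u 0 u u = u 0 u = 0 u = 0$)
$161 - D{\left(A \right)} = 161 - 0 = 161 + 0 = 161$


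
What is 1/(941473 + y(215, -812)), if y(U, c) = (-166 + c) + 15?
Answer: 1/940510 ≈ 1.0633e-6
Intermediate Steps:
y(U, c) = -151 + c
1/(941473 + y(215, -812)) = 1/(941473 + (-151 - 812)) = 1/(941473 - 963) = 1/940510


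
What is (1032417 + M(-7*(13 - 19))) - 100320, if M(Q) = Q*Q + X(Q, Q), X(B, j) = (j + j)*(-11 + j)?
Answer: 936465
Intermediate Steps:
X(B, j) = 2*j*(-11 + j) (X(B, j) = (2*j)*(-11 + j) = 2*j*(-11 + j))
M(Q) = Q**2 + 2*Q*(-11 + Q) (M(Q) = Q*Q + 2*Q*(-11 + Q) = Q**2 + 2*Q*(-11 + Q))
(1032417 + M(-7*(13 - 19))) - 100320 = (1032417 + (-7*(13 - 19))*(-22 + 3*(-7*(13 - 19)))) - 100320 = (1032417 + (-7*(-6))*(-22 + 3*(-7*(-6)))) - 100320 = (1032417 + 42*(-22 + 3*42)) - 100320 = (1032417 + 42*(-22 + 126)) - 100320 = (1032417 + 42*104) - 100320 = (1032417 + 4368) - 100320 = 1036785 - 100320 = 936465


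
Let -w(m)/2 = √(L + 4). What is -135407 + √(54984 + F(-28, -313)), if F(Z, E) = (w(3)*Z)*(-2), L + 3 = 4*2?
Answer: -135407 + 6*√1518 ≈ -1.3517e+5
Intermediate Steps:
L = 5 (L = -3 + 4*2 = -3 + 8 = 5)
w(m) = -6 (w(m) = -2*√(5 + 4) = -2*√9 = -2*3 = -6)
F(Z, E) = 12*Z (F(Z, E) = -6*Z*(-2) = 12*Z)
-135407 + √(54984 + F(-28, -313)) = -135407 + √(54984 + 12*(-28)) = -135407 + √(54984 - 336) = -135407 + √54648 = -135407 + 6*√1518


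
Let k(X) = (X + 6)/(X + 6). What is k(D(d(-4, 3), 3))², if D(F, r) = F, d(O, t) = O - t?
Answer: 1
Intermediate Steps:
k(X) = 1 (k(X) = (6 + X)/(6 + X) = 1)
k(D(d(-4, 3), 3))² = 1² = 1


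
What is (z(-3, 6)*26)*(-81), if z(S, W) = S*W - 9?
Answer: 56862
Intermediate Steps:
z(S, W) = -9 + S*W
(z(-3, 6)*26)*(-81) = ((-9 - 3*6)*26)*(-81) = ((-9 - 18)*26)*(-81) = -27*26*(-81) = -702*(-81) = 56862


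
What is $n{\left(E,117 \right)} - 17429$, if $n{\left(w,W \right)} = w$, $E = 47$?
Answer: $-17382$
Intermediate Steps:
$n{\left(E,117 \right)} - 17429 = 47 - 17429 = -17382$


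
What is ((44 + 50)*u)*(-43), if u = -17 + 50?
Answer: -133386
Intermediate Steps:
u = 33
((44 + 50)*u)*(-43) = ((44 + 50)*33)*(-43) = (94*33)*(-43) = 3102*(-43) = -133386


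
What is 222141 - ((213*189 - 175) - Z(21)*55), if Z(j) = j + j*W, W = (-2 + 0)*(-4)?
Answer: 192454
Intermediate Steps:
W = 8 (W = -2*(-4) = 8)
Z(j) = 9*j (Z(j) = j + j*8 = j + 8*j = 9*j)
222141 - ((213*189 - 175) - Z(21)*55) = 222141 - ((213*189 - 175) - 9*21*55) = 222141 - ((40257 - 175) - 189*55) = 222141 - (40082 - 1*10395) = 222141 - (40082 - 10395) = 222141 - 1*29687 = 222141 - 29687 = 192454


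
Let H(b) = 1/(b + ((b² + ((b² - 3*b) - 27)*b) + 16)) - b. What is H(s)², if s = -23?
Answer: 84130162704/159037321 ≈ 529.00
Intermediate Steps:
H(b) = 1/(16 + b + b² + b*(-27 + b² - 3*b)) - b (H(b) = 1/(b + ((b² + (-27 + b² - 3*b)*b) + 16)) - b = 1/(b + ((b² + b*(-27 + b² - 3*b)) + 16)) - b = 1/(b + (16 + b² + b*(-27 + b² - 3*b))) - b = 1/(16 + b + b² + b*(-27 + b² - 3*b)) - b)
H(s)² = ((1 - 1*(-23)⁴ - 16*(-23) + 2*(-23)³ + 26*(-23)²)/(16 + (-23)³ - 26*(-23) - 2*(-23)²))² = ((1 - 1*279841 + 368 + 2*(-12167) + 26*529)/(16 - 12167 + 598 - 2*529))² = ((1 - 279841 + 368 - 24334 + 13754)/(16 - 12167 + 598 - 1058))² = (-290052/(-12611))² = (-1/12611*(-290052))² = (290052/12611)² = 84130162704/159037321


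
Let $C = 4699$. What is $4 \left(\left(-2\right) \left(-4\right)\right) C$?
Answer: $150368$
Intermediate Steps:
$4 \left(\left(-2\right) \left(-4\right)\right) C = 4 \left(\left(-2\right) \left(-4\right)\right) 4699 = 4 \cdot 8 \cdot 4699 = 32 \cdot 4699 = 150368$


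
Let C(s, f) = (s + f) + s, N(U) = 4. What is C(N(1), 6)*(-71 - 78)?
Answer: -2086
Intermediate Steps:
C(s, f) = f + 2*s (C(s, f) = (f + s) + s = f + 2*s)
C(N(1), 6)*(-71 - 78) = (6 + 2*4)*(-71 - 78) = (6 + 8)*(-149) = 14*(-149) = -2086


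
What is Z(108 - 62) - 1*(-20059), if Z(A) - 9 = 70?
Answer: 20138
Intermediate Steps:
Z(A) = 79 (Z(A) = 9 + 70 = 79)
Z(108 - 62) - 1*(-20059) = 79 - 1*(-20059) = 79 + 20059 = 20138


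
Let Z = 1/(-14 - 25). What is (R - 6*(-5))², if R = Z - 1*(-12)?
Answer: 2679769/1521 ≈ 1761.8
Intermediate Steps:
Z = -1/39 (Z = 1/(-39) = -1/39 ≈ -0.025641)
R = 467/39 (R = -1/39 - 1*(-12) = -1/39 + 12 = 467/39 ≈ 11.974)
(R - 6*(-5))² = (467/39 - 6*(-5))² = (467/39 + 30)² = (1637/39)² = 2679769/1521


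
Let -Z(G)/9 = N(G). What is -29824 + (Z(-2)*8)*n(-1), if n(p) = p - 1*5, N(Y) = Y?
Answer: -30688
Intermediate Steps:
Z(G) = -9*G
n(p) = -5 + p (n(p) = p - 5 = -5 + p)
-29824 + (Z(-2)*8)*n(-1) = -29824 + (-9*(-2)*8)*(-5 - 1) = -29824 + (18*8)*(-6) = -29824 + 144*(-6) = -29824 - 864 = -30688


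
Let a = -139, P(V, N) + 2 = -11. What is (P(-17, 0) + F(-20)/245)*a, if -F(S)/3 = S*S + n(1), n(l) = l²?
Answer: 609932/245 ≈ 2489.5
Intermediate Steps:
F(S) = -3 - 3*S² (F(S) = -3*(S*S + 1²) = -3*(S² + 1) = -3*(1 + S²) = -3 - 3*S²)
P(V, N) = -13 (P(V, N) = -2 - 11 = -13)
(P(-17, 0) + F(-20)/245)*a = (-13 + (-3 - 3*(-20)²)/245)*(-139) = (-13 + (-3 - 3*400)*(1/245))*(-139) = (-13 + (-3 - 1200)*(1/245))*(-139) = (-13 - 1203*1/245)*(-139) = (-13 - 1203/245)*(-139) = -4388/245*(-139) = 609932/245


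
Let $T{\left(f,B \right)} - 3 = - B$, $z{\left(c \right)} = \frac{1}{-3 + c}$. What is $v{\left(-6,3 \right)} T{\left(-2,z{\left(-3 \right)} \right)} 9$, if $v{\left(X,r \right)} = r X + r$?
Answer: $- \frac{855}{2} \approx -427.5$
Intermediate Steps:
$v{\left(X,r \right)} = r + X r$ ($v{\left(X,r \right)} = X r + r = r + X r$)
$T{\left(f,B \right)} = 3 - B$
$v{\left(-6,3 \right)} T{\left(-2,z{\left(-3 \right)} \right)} 9 = 3 \left(1 - 6\right) \left(3 - \frac{1}{-3 - 3}\right) 9 = 3 \left(-5\right) \left(3 - \frac{1}{-6}\right) 9 = - 15 \left(3 - - \frac{1}{6}\right) 9 = - 15 \left(3 + \frac{1}{6}\right) 9 = \left(-15\right) \frac{19}{6} \cdot 9 = \left(- \frac{95}{2}\right) 9 = - \frac{855}{2}$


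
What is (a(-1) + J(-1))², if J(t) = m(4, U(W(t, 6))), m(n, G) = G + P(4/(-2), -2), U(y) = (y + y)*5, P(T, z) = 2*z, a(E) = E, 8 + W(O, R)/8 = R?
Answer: 27225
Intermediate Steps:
W(O, R) = -64 + 8*R
U(y) = 10*y (U(y) = (2*y)*5 = 10*y)
m(n, G) = -4 + G (m(n, G) = G + 2*(-2) = G - 4 = -4 + G)
J(t) = -164 (J(t) = -4 + 10*(-64 + 8*6) = -4 + 10*(-64 + 48) = -4 + 10*(-16) = -4 - 160 = -164)
(a(-1) + J(-1))² = (-1 - 164)² = (-165)² = 27225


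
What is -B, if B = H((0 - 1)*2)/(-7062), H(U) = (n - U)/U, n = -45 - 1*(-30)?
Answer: 13/14124 ≈ 0.00092042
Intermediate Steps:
n = -15 (n = -45 + 30 = -15)
H(U) = (-15 - U)/U
B = -13/14124 (B = ((-15 - (0 - 1)*2)/(((0 - 1)*2)))/(-7062) = ((-15 - (-1)*2)/((-1*2)))*(-1/7062) = ((-15 - 1*(-2))/(-2))*(-1/7062) = -(-15 + 2)/2*(-1/7062) = -1/2*(-13)*(-1/7062) = (13/2)*(-1/7062) = -13/14124 ≈ -0.00092042)
-B = -1*(-13/14124) = 13/14124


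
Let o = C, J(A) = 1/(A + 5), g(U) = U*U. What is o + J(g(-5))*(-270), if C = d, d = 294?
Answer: 285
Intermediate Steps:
g(U) = U²
C = 294
J(A) = 1/(5 + A)
o = 294
o + J(g(-5))*(-270) = 294 - 270/(5 + (-5)²) = 294 - 270/(5 + 25) = 294 - 270/30 = 294 + (1/30)*(-270) = 294 - 9 = 285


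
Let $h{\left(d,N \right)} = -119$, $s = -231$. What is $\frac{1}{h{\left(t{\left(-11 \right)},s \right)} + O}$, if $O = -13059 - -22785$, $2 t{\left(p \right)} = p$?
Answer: $\frac{1}{9607} \approx 0.00010409$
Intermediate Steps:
$t{\left(p \right)} = \frac{p}{2}$
$O = 9726$ ($O = -13059 + 22785 = 9726$)
$\frac{1}{h{\left(t{\left(-11 \right)},s \right)} + O} = \frac{1}{-119 + 9726} = \frac{1}{9607}$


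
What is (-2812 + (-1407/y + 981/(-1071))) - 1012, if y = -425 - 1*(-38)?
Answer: -58660474/15351 ≈ -3821.3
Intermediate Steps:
y = -387 (y = -425 + 38 = -387)
(-2812 + (-1407/y + 981/(-1071))) - 1012 = (-2812 + (-1407/(-387) + 981/(-1071))) - 1012 = (-2812 + (-1407*(-1/387) + 981*(-1/1071))) - 1012 = (-2812 + (469/129 - 109/119)) - 1012 = (-2812 + 41750/15351) - 1012 = -43125262/15351 - 1012 = -58660474/15351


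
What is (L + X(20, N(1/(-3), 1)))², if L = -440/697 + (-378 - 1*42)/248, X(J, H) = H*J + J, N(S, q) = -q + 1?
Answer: 583413354225/1867449796 ≈ 312.41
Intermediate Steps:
N(S, q) = 1 - q
X(J, H) = J + H*J
L = -100465/43214 (L = -440*1/697 + (-378 - 42)*(1/248) = -440/697 - 420*1/248 = -440/697 - 105/62 = -100465/43214 ≈ -2.3248)
(L + X(20, N(1/(-3), 1)))² = (-100465/43214 + 20*(1 + (1 - 1*1)))² = (-100465/43214 + 20*(1 + (1 - 1)))² = (-100465/43214 + 20*(1 + 0))² = (-100465/43214 + 20*1)² = (-100465/43214 + 20)² = (763815/43214)² = 583413354225/1867449796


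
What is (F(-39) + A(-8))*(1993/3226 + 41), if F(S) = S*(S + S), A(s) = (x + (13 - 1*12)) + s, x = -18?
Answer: 405059403/3226 ≈ 1.2556e+5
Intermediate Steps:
A(s) = -17 + s (A(s) = (-18 + (13 - 1*12)) + s = (-18 + (13 - 12)) + s = (-18 + 1) + s = -17 + s)
F(S) = 2*S**2 (F(S) = S*(2*S) = 2*S**2)
(F(-39) + A(-8))*(1993/3226 + 41) = (2*(-39)**2 + (-17 - 8))*(1993/3226 + 41) = (2*1521 - 25)*(1993*(1/3226) + 41) = (3042 - 25)*(1993/3226 + 41) = 3017*(134259/3226) = 405059403/3226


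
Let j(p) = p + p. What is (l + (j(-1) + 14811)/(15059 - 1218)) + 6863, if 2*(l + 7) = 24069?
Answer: 522956439/27682 ≈ 18892.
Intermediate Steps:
l = 24055/2 (l = -7 + (½)*24069 = -7 + 24069/2 = 24055/2 ≈ 12028.)
j(p) = 2*p
(l + (j(-1) + 14811)/(15059 - 1218)) + 6863 = (24055/2 + (2*(-1) + 14811)/(15059 - 1218)) + 6863 = (24055/2 + (-2 + 14811)/13841) + 6863 = (24055/2 + 14809*(1/13841)) + 6863 = (24055/2 + 14809/13841) + 6863 = 332974873/27682 + 6863 = 522956439/27682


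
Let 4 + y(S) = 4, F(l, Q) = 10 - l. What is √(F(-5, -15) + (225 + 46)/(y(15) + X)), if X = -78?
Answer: √70122/78 ≈ 3.3949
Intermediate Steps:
y(S) = 0 (y(S) = -4 + 4 = 0)
√(F(-5, -15) + (225 + 46)/(y(15) + X)) = √((10 - 1*(-5)) + (225 + 46)/(0 - 78)) = √((10 + 5) + 271/(-78)) = √(15 + 271*(-1/78)) = √(15 - 271/78) = √(899/78) = √70122/78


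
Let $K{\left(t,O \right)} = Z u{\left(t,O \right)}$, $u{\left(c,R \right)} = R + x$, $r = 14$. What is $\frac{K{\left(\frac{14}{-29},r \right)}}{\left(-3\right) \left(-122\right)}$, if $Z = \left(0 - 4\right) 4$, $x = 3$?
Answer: $- \frac{136}{183} \approx -0.74317$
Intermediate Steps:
$u{\left(c,R \right)} = 3 + R$ ($u{\left(c,R \right)} = R + 3 = 3 + R$)
$Z = -16$ ($Z = \left(-4\right) 4 = -16$)
$K{\left(t,O \right)} = -48 - 16 O$ ($K{\left(t,O \right)} = - 16 \left(3 + O\right) = -48 - 16 O$)
$\frac{K{\left(\frac{14}{-29},r \right)}}{\left(-3\right) \left(-122\right)} = \frac{-48 - 224}{\left(-3\right) \left(-122\right)} = \frac{-48 - 224}{366} = \left(-272\right) \frac{1}{366} = - \frac{136}{183}$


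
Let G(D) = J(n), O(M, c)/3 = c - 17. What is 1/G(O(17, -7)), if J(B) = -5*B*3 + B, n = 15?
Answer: -1/210 ≈ -0.0047619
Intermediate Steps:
O(M, c) = -51 + 3*c (O(M, c) = 3*(c - 17) = 3*(-17 + c) = -51 + 3*c)
J(B) = -14*B (J(B) = -15*B + B = -14*B)
G(D) = -210 (G(D) = -14*15 = -210)
1/G(O(17, -7)) = 1/(-210) = -1/210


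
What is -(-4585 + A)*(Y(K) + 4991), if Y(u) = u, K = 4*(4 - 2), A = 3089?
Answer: 7478504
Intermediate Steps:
K = 8 (K = 4*2 = 8)
-(-4585 + A)*(Y(K) + 4991) = -(-4585 + 3089)*(8 + 4991) = -(-1496)*4999 = -1*(-7478504) = 7478504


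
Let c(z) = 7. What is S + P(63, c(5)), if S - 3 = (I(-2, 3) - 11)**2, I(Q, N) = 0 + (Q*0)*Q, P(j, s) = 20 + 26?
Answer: 170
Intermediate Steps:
P(j, s) = 46
I(Q, N) = 0 (I(Q, N) = 0 + 0*Q = 0 + 0 = 0)
S = 124 (S = 3 + (0 - 11)**2 = 3 + (-11)**2 = 3 + 121 = 124)
S + P(63, c(5)) = 124 + 46 = 170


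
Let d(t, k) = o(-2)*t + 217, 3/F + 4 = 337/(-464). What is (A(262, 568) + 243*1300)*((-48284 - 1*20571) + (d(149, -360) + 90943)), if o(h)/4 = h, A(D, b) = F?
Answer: 113382916076/17 ≈ 6.6696e+9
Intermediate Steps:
F = -464/731 (F = 3/(-4 + 337/(-464)) = 3/(-4 + 337*(-1/464)) = 3/(-4 - 337/464) = 3/(-2193/464) = 3*(-464/2193) = -464/731 ≈ -0.63475)
A(D, b) = -464/731
o(h) = 4*h
d(t, k) = 217 - 8*t (d(t, k) = (4*(-2))*t + 217 = -8*t + 217 = 217 - 8*t)
(A(262, 568) + 243*1300)*((-48284 - 1*20571) + (d(149, -360) + 90943)) = (-464/731 + 243*1300)*((-48284 - 1*20571) + ((217 - 8*149) + 90943)) = (-464/731 + 315900)*((-48284 - 20571) + ((217 - 1192) + 90943)) = 230922436*(-68855 + (-975 + 90943))/731 = 230922436*(-68855 + 89968)/731 = (230922436/731)*21113 = 113382916076/17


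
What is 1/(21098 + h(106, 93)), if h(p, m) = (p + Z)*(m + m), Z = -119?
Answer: 1/18680 ≈ 5.3533e-5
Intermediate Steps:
h(p, m) = 2*m*(-119 + p) (h(p, m) = (p - 119)*(m + m) = (-119 + p)*(2*m) = 2*m*(-119 + p))
1/(21098 + h(106, 93)) = 1/(21098 + 2*93*(-119 + 106)) = 1/(21098 + 2*93*(-13)) = 1/(21098 - 2418) = 1/18680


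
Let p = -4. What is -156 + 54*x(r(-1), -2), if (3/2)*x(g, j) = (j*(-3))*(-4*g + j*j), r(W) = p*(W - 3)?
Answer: -13116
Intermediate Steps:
r(W) = 12 - 4*W (r(W) = -4*(W - 3) = -4*(-3 + W) = 12 - 4*W)
x(g, j) = -2*j*(j² - 4*g) (x(g, j) = 2*((j*(-3))*(-4*g + j*j))/3 = 2*((-3*j)*(-4*g + j²))/3 = 2*((-3*j)*(j² - 4*g))/3 = 2*(-3*j*(j² - 4*g))/3 = -2*j*(j² - 4*g))
-156 + 54*x(r(-1), -2) = -156 + 54*(2*(-2)*(-1*(-2)² + 4*(12 - 4*(-1)))) = -156 + 54*(2*(-2)*(-1*4 + 4*(12 + 4))) = -156 + 54*(2*(-2)*(-4 + 4*16)) = -156 + 54*(2*(-2)*(-4 + 64)) = -156 + 54*(2*(-2)*60) = -156 + 54*(-240) = -156 - 12960 = -13116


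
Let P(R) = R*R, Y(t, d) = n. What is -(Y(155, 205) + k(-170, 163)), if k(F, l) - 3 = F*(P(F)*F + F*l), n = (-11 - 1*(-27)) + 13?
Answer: -839920732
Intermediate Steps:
n = 29 (n = (-11 + 27) + 13 = 16 + 13 = 29)
Y(t, d) = 29
P(R) = R²
k(F, l) = 3 + F*(F³ + F*l) (k(F, l) = 3 + F*(F²*F + F*l) = 3 + F*(F³ + F*l))
-(Y(155, 205) + k(-170, 163)) = -(29 + (3 + (-170)⁴ + 163*(-170)²)) = -(29 + (3 + 835210000 + 163*28900)) = -(29 + (3 + 835210000 + 4710700)) = -(29 + 839920703) = -1*839920732 = -839920732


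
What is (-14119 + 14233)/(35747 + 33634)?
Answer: 38/23127 ≈ 0.0016431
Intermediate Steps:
(-14119 + 14233)/(35747 + 33634) = 114/69381 = 114*(1/69381) = 38/23127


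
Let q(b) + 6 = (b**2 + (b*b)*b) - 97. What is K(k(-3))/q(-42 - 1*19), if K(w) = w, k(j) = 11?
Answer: -11/223363 ≈ -4.9247e-5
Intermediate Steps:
q(b) = -103 + b**2 + b**3 (q(b) = -6 + ((b**2 + (b*b)*b) - 97) = -6 + ((b**2 + b**2*b) - 97) = -6 + ((b**2 + b**3) - 97) = -6 + (-97 + b**2 + b**3) = -103 + b**2 + b**3)
K(k(-3))/q(-42 - 1*19) = 11/(-103 + (-42 - 1*19)**2 + (-42 - 1*19)**3) = 11/(-103 + (-42 - 19)**2 + (-42 - 19)**3) = 11/(-103 + (-61)**2 + (-61)**3) = 11/(-103 + 3721 - 226981) = 11/(-223363) = 11*(-1/223363) = -11/223363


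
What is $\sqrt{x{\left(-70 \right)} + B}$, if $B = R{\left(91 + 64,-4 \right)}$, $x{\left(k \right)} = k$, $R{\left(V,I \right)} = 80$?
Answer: $\sqrt{10} \approx 3.1623$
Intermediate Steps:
$B = 80$
$\sqrt{x{\left(-70 \right)} + B} = \sqrt{-70 + 80} = \sqrt{10}$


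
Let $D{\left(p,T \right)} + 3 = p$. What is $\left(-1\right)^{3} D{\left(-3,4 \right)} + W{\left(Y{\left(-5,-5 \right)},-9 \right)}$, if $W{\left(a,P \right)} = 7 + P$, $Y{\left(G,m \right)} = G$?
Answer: $4$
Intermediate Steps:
$D{\left(p,T \right)} = -3 + p$
$\left(-1\right)^{3} D{\left(-3,4 \right)} + W{\left(Y{\left(-5,-5 \right)},-9 \right)} = \left(-1\right)^{3} \left(-3 - 3\right) + \left(7 - 9\right) = \left(-1\right) \left(-6\right) - 2 = 6 - 2 = 4$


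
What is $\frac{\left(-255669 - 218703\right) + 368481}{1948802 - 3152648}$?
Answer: $\frac{35297}{401282} \approx 0.087961$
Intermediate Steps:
$\frac{\left(-255669 - 218703\right) + 368481}{1948802 - 3152648} = \frac{\left(-255669 - 218703\right) + 368481}{-1203846} = \left(-474372 + 368481\right) \left(- \frac{1}{1203846}\right) = \left(-105891\right) \left(- \frac{1}{1203846}\right) = \frac{35297}{401282}$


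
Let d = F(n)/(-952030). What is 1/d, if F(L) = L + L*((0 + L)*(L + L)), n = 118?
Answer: -476015/1643091 ≈ -0.28971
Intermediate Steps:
F(L) = L + 2*L³ (F(L) = L + L*(L*(2*L)) = L + L*(2*L²) = L + 2*L³)
d = -1643091/476015 (d = (118 + 2*118³)/(-952030) = (118 + 2*1643032)*(-1/952030) = (118 + 3286064)*(-1/952030) = 3286182*(-1/952030) = -1643091/476015 ≈ -3.4518)
1/d = 1/(-1643091/476015) = -476015/1643091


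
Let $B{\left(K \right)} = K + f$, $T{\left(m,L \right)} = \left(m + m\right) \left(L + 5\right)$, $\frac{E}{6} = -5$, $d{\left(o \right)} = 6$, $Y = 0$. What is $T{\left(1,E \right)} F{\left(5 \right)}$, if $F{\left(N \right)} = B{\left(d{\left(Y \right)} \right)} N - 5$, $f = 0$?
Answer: $-1250$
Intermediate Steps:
$E = -30$ ($E = 6 \left(-5\right) = -30$)
$T{\left(m,L \right)} = 2 m \left(5 + L\right)$
$B{\left(K \right)} = K$ ($B{\left(K \right)} = K + 0 = K$)
$F{\left(N \right)} = -5 + 6 N$ ($F{\left(N \right)} = 6 N - 5 = -5 + 6 N$)
$T{\left(1,E \right)} F{\left(5 \right)} = 2 \cdot 1 \left(5 - 30\right) \left(-5 + 6 \cdot 5\right) = 2 \cdot 1 \left(-25\right) \left(-5 + 30\right) = \left(-50\right) 25 = -1250$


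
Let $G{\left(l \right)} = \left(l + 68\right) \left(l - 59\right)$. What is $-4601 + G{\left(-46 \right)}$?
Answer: $-6911$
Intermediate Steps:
$G{\left(l \right)} = \left(-59 + l\right) \left(68 + l\right)$ ($G{\left(l \right)} = \left(68 + l\right) \left(-59 + l\right) = \left(-59 + l\right) \left(68 + l\right)$)
$-4601 + G{\left(-46 \right)} = -4601 + \left(-4012 + \left(-46\right)^{2} + 9 \left(-46\right)\right) = -4601 - 2310 = -6911$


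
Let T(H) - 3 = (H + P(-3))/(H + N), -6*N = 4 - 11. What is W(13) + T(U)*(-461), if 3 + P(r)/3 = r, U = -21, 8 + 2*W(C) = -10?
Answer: -273522/119 ≈ -2298.5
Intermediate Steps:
W(C) = -9 (W(C) = -4 + (1/2)*(-10) = -4 - 5 = -9)
P(r) = -9 + 3*r
N = 7/6 (N = -(4 - 11)/6 = -1/6*(-7) = 7/6 ≈ 1.1667)
T(H) = 3 + (-18 + H)/(7/6 + H) (T(H) = 3 + (H + (-9 + 3*(-3)))/(H + 7/6) = 3 + (H + (-9 - 9))/(7/6 + H) = 3 + (H - 18)/(7/6 + H) = 3 + (-18 + H)/(7/6 + H))
W(13) + T(U)*(-461) = -9 + (3*(-29 + 8*(-21))/(7 + 6*(-21)))*(-461) = -9 + (3*(-29 - 168)/(7 - 126))*(-461) = -9 + (3*(-197)/(-119))*(-461) = -9 + (3*(-1/119)*(-197))*(-461) = -9 + (591/119)*(-461) = -9 - 272451/119 = -273522/119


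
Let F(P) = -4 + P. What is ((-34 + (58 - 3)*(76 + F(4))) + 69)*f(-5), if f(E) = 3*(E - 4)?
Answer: -113805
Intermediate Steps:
f(E) = -12 + 3*E (f(E) = 3*(-4 + E) = -12 + 3*E)
((-34 + (58 - 3)*(76 + F(4))) + 69)*f(-5) = ((-34 + (58 - 3)*(76 + (-4 + 4))) + 69)*(-12 + 3*(-5)) = ((-34 + 55*(76 + 0)) + 69)*(-12 - 15) = ((-34 + 55*76) + 69)*(-27) = ((-34 + 4180) + 69)*(-27) = (4146 + 69)*(-27) = 4215*(-27) = -113805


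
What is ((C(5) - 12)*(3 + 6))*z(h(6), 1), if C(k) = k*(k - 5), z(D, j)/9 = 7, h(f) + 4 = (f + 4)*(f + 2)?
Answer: -6804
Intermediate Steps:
h(f) = -4 + (2 + f)*(4 + f) (h(f) = -4 + (f + 4)*(f + 2) = -4 + (4 + f)*(2 + f) = -4 + (2 + f)*(4 + f))
z(D, j) = 63 (z(D, j) = 9*7 = 63)
C(k) = k*(-5 + k)
((C(5) - 12)*(3 + 6))*z(h(6), 1) = ((5*(-5 + 5) - 12)*(3 + 6))*63 = ((5*0 - 12)*9)*63 = ((0 - 12)*9)*63 = -12*9*63 = -108*63 = -6804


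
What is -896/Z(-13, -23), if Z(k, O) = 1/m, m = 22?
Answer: -19712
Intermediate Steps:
Z(k, O) = 1/22
-896/Z(-13, -23) = -896/1/22 = -896*22 = -19712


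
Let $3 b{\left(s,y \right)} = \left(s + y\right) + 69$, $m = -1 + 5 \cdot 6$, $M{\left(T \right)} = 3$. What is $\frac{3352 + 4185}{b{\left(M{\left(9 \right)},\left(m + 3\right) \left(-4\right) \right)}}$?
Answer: $- \frac{22611}{56} \approx -403.77$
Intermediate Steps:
$m = 29$ ($m = -1 + 30 = 29$)
$b{\left(s,y \right)} = 23 + \frac{s}{3} + \frac{y}{3}$ ($b{\left(s,y \right)} = \frac{\left(s + y\right) + 69}{3} = \frac{69 + s + y}{3} = 23 + \frac{s}{3} + \frac{y}{3}$)
$\frac{3352 + 4185}{b{\left(M{\left(9 \right)},\left(m + 3\right) \left(-4\right) \right)}} = \frac{3352 + 4185}{23 + \frac{1}{3} \cdot 3 + \frac{\left(29 + 3\right) \left(-4\right)}{3}} = \frac{7537}{23 + 1 + \frac{32 \left(-4\right)}{3}} = \frac{7537}{23 + 1 + \frac{1}{3} \left(-128\right)} = \frac{7537}{23 + 1 - \frac{128}{3}} = \frac{7537}{- \frac{56}{3}} = 7537 \left(- \frac{3}{56}\right) = - \frac{22611}{56}$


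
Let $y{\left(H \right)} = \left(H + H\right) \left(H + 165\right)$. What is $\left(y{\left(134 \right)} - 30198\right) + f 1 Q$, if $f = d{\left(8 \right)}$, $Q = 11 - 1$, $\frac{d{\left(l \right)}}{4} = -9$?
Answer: $49574$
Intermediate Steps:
$d{\left(l \right)} = -36$ ($d{\left(l \right)} = 4 \left(-9\right) = -36$)
$Q = 10$ ($Q = 11 - 1 = 10$)
$y{\left(H \right)} = 2 H \left(165 + H\right)$
$f = -36$
$\left(y{\left(134 \right)} - 30198\right) + f 1 Q = \left(2 \cdot 134 \left(165 + 134\right) - 30198\right) - 36 \cdot 1 \cdot 10 = \left(2 \cdot 134 \cdot 299 - 30198\right) - 360 = \left(80132 - 30198\right) - 360 = 49934 - 360 = 49574$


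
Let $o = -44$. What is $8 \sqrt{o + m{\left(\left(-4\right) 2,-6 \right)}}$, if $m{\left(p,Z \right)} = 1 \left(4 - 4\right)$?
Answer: $16 i \sqrt{11} \approx 53.066 i$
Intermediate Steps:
$m{\left(p,Z \right)} = 0$ ($m{\left(p,Z \right)} = 1 \cdot 0 = 0$)
$8 \sqrt{o + m{\left(\left(-4\right) 2,-6 \right)}} = 8 \sqrt{-44 + 0} = 8 \sqrt{-44} = 8 \cdot 2 i \sqrt{11} = 16 i \sqrt{11}$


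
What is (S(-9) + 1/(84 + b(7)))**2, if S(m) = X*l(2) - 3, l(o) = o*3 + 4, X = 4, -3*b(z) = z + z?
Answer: 77598481/56644 ≈ 1369.9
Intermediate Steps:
b(z) = -2*z/3 (b(z) = -(z + z)/3 = -2*z/3)
l(o) = 4 + 3*o (l(o) = 3*o + 4 = 4 + 3*o)
S(m) = 37 (S(m) = 4*(4 + 3*2) - 3 = 4*(4 + 6) - 3 = 4*10 - 3 = 40 - 3 = 37)
(S(-9) + 1/(84 + b(7)))**2 = (37 + 1/(84 - 2/3*7))**2 = (37 + 1/(84 - 14/3))**2 = (37 + 1/(238/3))**2 = (37 + 3/238)**2 = (8809/238)**2 = 77598481/56644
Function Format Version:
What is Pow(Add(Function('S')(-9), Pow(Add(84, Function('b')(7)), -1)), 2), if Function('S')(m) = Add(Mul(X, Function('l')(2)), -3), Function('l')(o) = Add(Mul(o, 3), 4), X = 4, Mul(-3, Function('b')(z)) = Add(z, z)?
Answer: Rational(77598481, 56644) ≈ 1369.9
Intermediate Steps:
Function('b')(z) = Mul(Rational(-2, 3), z) (Function('b')(z) = Mul(Rational(-1, 3), Add(z, z)) = Mul(Rational(-1, 3), Mul(2, z)) = Mul(Rational(-2, 3), z))
Function('l')(o) = Add(4, Mul(3, o)) (Function('l')(o) = Add(Mul(3, o), 4) = Add(4, Mul(3, o)))
Function('S')(m) = 37 (Function('S')(m) = Add(Mul(4, Add(4, Mul(3, 2))), -3) = Add(Mul(4, Add(4, 6)), -3) = Add(Mul(4, 10), -3) = Add(40, -3) = 37)
Pow(Add(Function('S')(-9), Pow(Add(84, Function('b')(7)), -1)), 2) = Pow(Add(37, Pow(Add(84, Mul(Rational(-2, 3), 7)), -1)), 2) = Pow(Add(37, Pow(Add(84, Rational(-14, 3)), -1)), 2) = Pow(Add(37, Pow(Rational(238, 3), -1)), 2) = Pow(Add(37, Rational(3, 238)), 2) = Pow(Rational(8809, 238), 2) = Rational(77598481, 56644)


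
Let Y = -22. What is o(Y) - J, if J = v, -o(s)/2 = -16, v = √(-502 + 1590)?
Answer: 32 - 8*√17 ≈ -0.98485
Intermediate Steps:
v = 8*√17 (v = √1088 = 8*√17 ≈ 32.985)
o(s) = 32 (o(s) = -2*(-16) = 32)
J = 8*√17 ≈ 32.985
o(Y) - J = 32 - 8*√17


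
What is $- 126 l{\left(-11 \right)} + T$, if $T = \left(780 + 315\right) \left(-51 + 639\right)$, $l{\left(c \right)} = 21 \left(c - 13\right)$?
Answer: $707364$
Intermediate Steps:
$l{\left(c \right)} = -273 + 21 c$ ($l{\left(c \right)} = 21 \left(-13 + c\right) = -273 + 21 c$)
$T = 643860$ ($T = 1095 \cdot 588 = 643860$)
$- 126 l{\left(-11 \right)} + T = - 126 \left(-273 + 21 \left(-11\right)\right) + 643860 = - 126 \left(-273 - 231\right) + 643860 = \left(-126\right) \left(-504\right) + 643860 = 63504 + 643860 = 707364$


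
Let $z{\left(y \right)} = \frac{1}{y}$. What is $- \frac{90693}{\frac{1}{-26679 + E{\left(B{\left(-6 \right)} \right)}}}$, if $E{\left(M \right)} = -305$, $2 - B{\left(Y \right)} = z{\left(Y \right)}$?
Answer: $2447259912$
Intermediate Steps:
$B{\left(Y \right)} = 2 - \frac{1}{Y}$
$- \frac{90693}{\frac{1}{-26679 + E{\left(B{\left(-6 \right)} \right)}}} = - \frac{90693}{\frac{1}{-26679 - 305}} = - \frac{90693}{\frac{1}{-26984}} = - \frac{90693}{- \frac{1}{26984}} = \left(-90693\right) \left(-26984\right) = 2447259912$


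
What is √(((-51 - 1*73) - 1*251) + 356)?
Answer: I*√19 ≈ 4.3589*I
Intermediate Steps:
√(((-51 - 1*73) - 1*251) + 356) = √(((-51 - 73) - 251) + 356) = √((-124 - 251) + 356) = √(-375 + 356) = √(-19) = I*√19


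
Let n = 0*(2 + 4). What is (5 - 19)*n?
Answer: 0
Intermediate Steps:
n = 0 (n = 0*6 = 0)
(5 - 19)*n = (5 - 19)*0 = -14*0 = 0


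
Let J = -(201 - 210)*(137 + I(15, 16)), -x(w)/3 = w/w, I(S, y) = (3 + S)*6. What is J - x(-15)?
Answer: 2208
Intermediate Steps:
I(S, y) = 18 + 6*S
x(w) = -3 (x(w) = -3*w/w = -3*1 = -3)
J = 2205 (J = -(201 - 210)*(137 + (18 + 6*15)) = -(-9)*(137 + (18 + 90)) = -(-9)*(137 + 108) = -(-9)*245 = -1*(-2205) = 2205)
J - x(-15) = 2205 - 1*(-3) = 2205 + 3 = 2208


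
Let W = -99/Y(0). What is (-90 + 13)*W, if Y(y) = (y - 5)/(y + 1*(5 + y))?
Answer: -7623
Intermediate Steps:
Y(y) = (-5 + y)/(5 + 2*y) (Y(y) = (-5 + y)/(y + (5 + y)) = (-5 + y)/(5 + 2*y))
W = 99 (W = -99*(5 + 2*0)/(-5 + 0) = -99/(-5/(5 + 0)) = -99/(-5/5) = -99/((⅕)*(-5)) = -99/(-1) = -99*(-1) = 99)
(-90 + 13)*W = (-90 + 13)*99 = -77*99 = -7623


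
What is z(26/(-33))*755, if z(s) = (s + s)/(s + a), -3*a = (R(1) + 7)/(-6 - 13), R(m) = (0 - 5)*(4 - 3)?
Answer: 186485/118 ≈ 1580.4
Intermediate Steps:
R(m) = -5 (R(m) = -5*1 = -5)
a = 2/57 (a = -(-5 + 7)/(3*(-6 - 13)) = -2/(3*(-19)) = -2*(-1)/(3*19) = -⅓*(-2/19) = 2/57 ≈ 0.035088)
z(s) = 2*s/(2/57 + s) (z(s) = (s + s)/(s + 2/57) = (2*s)/(2/57 + s) = 2*s/(2/57 + s))
z(26/(-33))*755 = (114*(26/(-33))/(2 + 57*(26/(-33))))*755 = (114*(26*(-1/33))/(2 + 57*(26*(-1/33))))*755 = (114*(-26/33)/(2 + 57*(-26/33)))*755 = (114*(-26/33)/(2 - 494/11))*755 = (114*(-26/33)/(-472/11))*755 = (114*(-26/33)*(-11/472))*755 = (247/118)*755 = 186485/118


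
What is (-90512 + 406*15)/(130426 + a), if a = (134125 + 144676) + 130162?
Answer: -84422/539389 ≈ -0.15651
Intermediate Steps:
a = 408963 (a = 278801 + 130162 = 408963)
(-90512 + 406*15)/(130426 + a) = (-90512 + 406*15)/(130426 + 408963) = (-90512 + 6090)/539389 = -84422*1/539389 = -84422/539389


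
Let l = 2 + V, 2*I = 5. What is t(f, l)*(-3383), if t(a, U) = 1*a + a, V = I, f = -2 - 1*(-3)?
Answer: -6766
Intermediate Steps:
f = 1 (f = -2 + 3 = 1)
I = 5/2 (I = (½)*5 = 5/2 ≈ 2.5000)
V = 5/2 ≈ 2.5000
l = 9/2 (l = 2 + 5/2 = 9/2 ≈ 4.5000)
t(a, U) = 2*a (t(a, U) = a + a = 2*a)
t(f, l)*(-3383) = (2*1)*(-3383) = 2*(-3383) = -6766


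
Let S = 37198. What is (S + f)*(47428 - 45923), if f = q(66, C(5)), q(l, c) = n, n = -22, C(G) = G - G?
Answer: 55949880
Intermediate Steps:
C(G) = 0
q(l, c) = -22
f = -22
(S + f)*(47428 - 45923) = (37198 - 22)*(47428 - 45923) = 37176*1505 = 55949880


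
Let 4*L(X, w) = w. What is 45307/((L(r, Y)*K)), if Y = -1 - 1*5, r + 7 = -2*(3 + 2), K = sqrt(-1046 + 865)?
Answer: 90614*I*sqrt(181)/543 ≈ 2245.1*I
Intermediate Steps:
K = I*sqrt(181) (K = sqrt(-181) = I*sqrt(181) ≈ 13.454*I)
r = -17 (r = -7 - 2*(3 + 2) = -7 - 2*5 = -7 - 10 = -17)
Y = -6 (Y = -1 - 5 = -6)
L(X, w) = w/4
45307/((L(r, Y)*K)) = 45307/((((1/4)*(-6))*(I*sqrt(181)))) = 45307/((-3*I*sqrt(181)/2)) = 45307*(2*I*sqrt(181)/543) = 90614*I*sqrt(181)/543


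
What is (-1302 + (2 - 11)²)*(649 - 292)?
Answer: -435897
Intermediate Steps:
(-1302 + (2 - 11)²)*(649 - 292) = (-1302 + (-9)²)*357 = (-1302 + 81)*357 = -1221*357 = -435897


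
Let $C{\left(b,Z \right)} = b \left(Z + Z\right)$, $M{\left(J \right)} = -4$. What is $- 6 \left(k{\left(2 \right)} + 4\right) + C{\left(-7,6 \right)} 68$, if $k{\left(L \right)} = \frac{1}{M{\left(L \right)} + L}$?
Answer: $-5733$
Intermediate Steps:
$k{\left(L \right)} = \frac{1}{-4 + L}$
$C{\left(b,Z \right)} = 2 Z b$ ($C{\left(b,Z \right)} = b 2 Z = 2 Z b$)
$- 6 \left(k{\left(2 \right)} + 4\right) + C{\left(-7,6 \right)} 68 = - 6 \left(\frac{1}{-4 + 2} + 4\right) + 2 \cdot 6 \left(-7\right) 68 = - 6 \left(\frac{1}{-2} + 4\right) - 5712 = - 6 \left(- \frac{1}{2} + 4\right) - 5712 = \left(-6\right) \frac{7}{2} - 5712 = -21 - 5712 = -5733$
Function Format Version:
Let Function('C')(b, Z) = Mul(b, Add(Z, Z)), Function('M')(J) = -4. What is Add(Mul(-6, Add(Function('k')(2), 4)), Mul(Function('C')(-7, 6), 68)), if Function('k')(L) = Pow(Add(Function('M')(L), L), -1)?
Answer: -5733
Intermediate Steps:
Function('k')(L) = Pow(Add(-4, L), -1)
Function('C')(b, Z) = Mul(2, Z, b) (Function('C')(b, Z) = Mul(b, Mul(2, Z)) = Mul(2, Z, b))
Add(Mul(-6, Add(Function('k')(2), 4)), Mul(Function('C')(-7, 6), 68)) = Add(Mul(-6, Add(Pow(Add(-4, 2), -1), 4)), Mul(Mul(2, 6, -7), 68)) = Add(Mul(-6, Add(Pow(-2, -1), 4)), Mul(-84, 68)) = Add(Mul(-6, Add(Rational(-1, 2), 4)), -5712) = Add(Mul(-6, Rational(7, 2)), -5712) = Add(-21, -5712) = -5733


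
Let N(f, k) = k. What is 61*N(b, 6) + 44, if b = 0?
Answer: 410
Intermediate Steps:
61*N(b, 6) + 44 = 61*6 + 44 = 366 + 44 = 410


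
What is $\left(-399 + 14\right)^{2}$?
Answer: $148225$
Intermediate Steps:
$\left(-399 + 14\right)^{2} = \left(-385\right)^{2} = 148225$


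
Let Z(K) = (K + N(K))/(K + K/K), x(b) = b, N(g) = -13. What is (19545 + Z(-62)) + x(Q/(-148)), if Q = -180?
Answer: 44118585/2257 ≈ 19547.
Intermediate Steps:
Z(K) = (-13 + K)/(1 + K) (Z(K) = (K - 13)/(K + K/K) = (-13 + K)/(K + 1) = (-13 + K)/(1 + K))
(19545 + Z(-62)) + x(Q/(-148)) = (19545 + (-13 - 62)/(1 - 62)) - 180/(-148) = (19545 - 75/(-61)) - 180*(-1/148) = (19545 - 1/61*(-75)) + 45/37 = (19545 + 75/61) + 45/37 = 1192320/61 + 45/37 = 44118585/2257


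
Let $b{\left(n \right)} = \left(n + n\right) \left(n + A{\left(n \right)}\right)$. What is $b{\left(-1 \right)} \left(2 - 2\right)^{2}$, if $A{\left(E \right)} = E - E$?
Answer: $0$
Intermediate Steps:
$A{\left(E \right)} = 0$
$b{\left(n \right)} = 2 n^{2}$ ($b{\left(n \right)} = \left(n + n\right) \left(n + 0\right) = 2 n n = 2 n^{2}$)
$b{\left(-1 \right)} \left(2 - 2\right)^{2} = 2 \left(-1\right)^{2} \left(2 - 2\right)^{2} = 2 \cdot 1 \cdot 0^{2} = 2 \cdot 0 = 0$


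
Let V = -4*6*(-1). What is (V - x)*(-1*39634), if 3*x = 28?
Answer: -1743896/3 ≈ -5.8130e+5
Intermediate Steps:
x = 28/3 (x = (⅓)*28 = 28/3 ≈ 9.3333)
V = 24 (V = -24*(-1) = 24)
(V - x)*(-1*39634) = (24 - 1*28/3)*(-1*39634) = (24 - 28/3)*(-39634) = (44/3)*(-39634) = -1743896/3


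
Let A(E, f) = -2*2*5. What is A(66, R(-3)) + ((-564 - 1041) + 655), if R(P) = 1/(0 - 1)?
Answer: -970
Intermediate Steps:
R(P) = -1 (R(P) = 1/(-1) = -1)
A(E, f) = -20 (A(E, f) = -4*5 = -20)
A(66, R(-3)) + ((-564 - 1041) + 655) = -20 + ((-564 - 1041) + 655) = -20 + (-1605 + 655) = -20 - 950 = -970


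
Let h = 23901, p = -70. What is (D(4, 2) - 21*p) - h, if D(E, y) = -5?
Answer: -22436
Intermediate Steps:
(D(4, 2) - 21*p) - h = (-5 - 21*(-70)) - 1*23901 = (-5 + 1470) - 23901 = 1465 - 23901 = -22436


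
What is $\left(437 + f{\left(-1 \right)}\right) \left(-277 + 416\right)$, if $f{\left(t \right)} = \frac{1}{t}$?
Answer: $60604$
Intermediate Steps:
$\left(437 + f{\left(-1 \right)}\right) \left(-277 + 416\right) = \left(437 + \frac{1}{-1}\right) \left(-277 + 416\right) = \left(437 - 1\right) 139 = 436 \cdot 139 = 60604$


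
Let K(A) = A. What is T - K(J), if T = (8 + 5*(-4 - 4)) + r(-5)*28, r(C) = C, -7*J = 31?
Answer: -1173/7 ≈ -167.57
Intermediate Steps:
J = -31/7 (J = -1/7*31 = -31/7 ≈ -4.4286)
T = -172 (T = (8 + 5*(-4 - 4)) - 5*28 = (8 + 5*(-8)) - 140 = (8 - 40) - 140 = -32 - 140 = -172)
T - K(J) = -172 - 1*(-31/7) = -172 + 31/7 = -1173/7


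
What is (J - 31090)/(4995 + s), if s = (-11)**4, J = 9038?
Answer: -5513/4909 ≈ -1.1230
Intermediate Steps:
s = 14641
(J - 31090)/(4995 + s) = (9038 - 31090)/(4995 + 14641) = -22052/19636 = -22052*1/19636 = -5513/4909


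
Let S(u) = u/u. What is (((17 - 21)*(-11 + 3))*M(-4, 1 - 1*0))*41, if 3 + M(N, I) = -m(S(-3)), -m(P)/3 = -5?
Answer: -23616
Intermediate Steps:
S(u) = 1
m(P) = 15 (m(P) = -3*(-5) = 15)
M(N, I) = -18 (M(N, I) = -3 - 1*15 = -3 - 15 = -18)
(((17 - 21)*(-11 + 3))*M(-4, 1 - 1*0))*41 = (((17 - 21)*(-11 + 3))*(-18))*41 = (-4*(-8)*(-18))*41 = (32*(-18))*41 = -576*41 = -23616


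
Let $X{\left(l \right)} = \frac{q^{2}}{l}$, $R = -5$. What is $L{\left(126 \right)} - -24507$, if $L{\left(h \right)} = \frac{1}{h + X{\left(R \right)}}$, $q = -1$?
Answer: $\frac{15414908}{629} \approx 24507.0$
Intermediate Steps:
$X{\left(l \right)} = \frac{1}{l}$ ($X{\left(l \right)} = \frac{\left(-1\right)^{2}}{l} = 1 \frac{1}{l} = \frac{1}{l}$)
$L{\left(h \right)} = \frac{1}{- \frac{1}{5} + h}$ ($L{\left(h \right)} = \frac{1}{h + \frac{1}{-5}} = \frac{1}{h - \frac{1}{5}} = \frac{1}{- \frac{1}{5} + h}$)
$L{\left(126 \right)} - -24507 = \frac{5}{-1 + 5 \cdot 126} - -24507 = \frac{5}{-1 + 630} + 24507 = \frac{5}{629} + 24507 = \frac{15414908}{629}$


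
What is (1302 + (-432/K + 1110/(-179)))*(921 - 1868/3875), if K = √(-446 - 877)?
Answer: 827360139636/693625 + 171216336*I*√3/27125 ≈ 1.1928e+6 + 10933.0*I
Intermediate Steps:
K = 21*I*√3 (K = √(-1323) = 21*I*√3 ≈ 36.373*I)
(1302 + (-432/K + 1110/(-179)))*(921 - 1868/3875) = (1302 + (-432*(-I*√3/63) + 1110/(-179)))*(921 - 1868/3875) = (1302 + (-(-48)*I*√3/7 + 1110*(-1/179)))*(921 - 1868*1/3875) = (1302 + (48*I*√3/7 - 1110/179))*(921 - 1868/3875) = (1302 + (-1110/179 + 48*I*√3/7))*(3567007/3875) = (231948/179 + 48*I*√3/7)*(3567007/3875) = 827360139636/693625 + 171216336*I*√3/27125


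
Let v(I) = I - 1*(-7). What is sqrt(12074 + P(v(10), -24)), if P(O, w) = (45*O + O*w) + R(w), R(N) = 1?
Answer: 4*sqrt(777) ≈ 111.50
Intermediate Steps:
v(I) = 7 + I (v(I) = I + 7 = 7 + I)
P(O, w) = 1 + 45*O + O*w (P(O, w) = (45*O + O*w) + 1 = 1 + 45*O + O*w)
sqrt(12074 + P(v(10), -24)) = sqrt(12074 + (1 + 45*(7 + 10) + (7 + 10)*(-24))) = sqrt(12074 + (1 + 45*17 + 17*(-24))) = sqrt(12074 + (1 + 765 - 408)) = sqrt(12074 + 358) = sqrt(12432) = 4*sqrt(777)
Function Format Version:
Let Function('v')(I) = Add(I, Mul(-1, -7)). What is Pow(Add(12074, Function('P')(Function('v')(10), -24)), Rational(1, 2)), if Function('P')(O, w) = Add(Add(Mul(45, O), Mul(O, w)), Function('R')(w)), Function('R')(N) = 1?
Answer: Mul(4, Pow(777, Rational(1, 2))) ≈ 111.50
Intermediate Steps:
Function('v')(I) = Add(7, I) (Function('v')(I) = Add(I, 7) = Add(7, I))
Function('P')(O, w) = Add(1, Mul(45, O), Mul(O, w)) (Function('P')(O, w) = Add(Add(Mul(45, O), Mul(O, w)), 1) = Add(1, Mul(45, O), Mul(O, w)))
Pow(Add(12074, Function('P')(Function('v')(10), -24)), Rational(1, 2)) = Pow(Add(12074, Add(1, Mul(45, Add(7, 10)), Mul(Add(7, 10), -24))), Rational(1, 2)) = Pow(Add(12074, Add(1, Mul(45, 17), Mul(17, -24))), Rational(1, 2)) = Pow(Add(12074, Add(1, 765, -408)), Rational(1, 2)) = Pow(Add(12074, 358), Rational(1, 2)) = Pow(12432, Rational(1, 2)) = Mul(4, Pow(777, Rational(1, 2)))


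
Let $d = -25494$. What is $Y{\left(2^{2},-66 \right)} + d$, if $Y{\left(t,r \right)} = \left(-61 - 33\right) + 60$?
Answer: $-25528$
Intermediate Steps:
$Y{\left(t,r \right)} = -34$ ($Y{\left(t,r \right)} = -94 + 60 = -34$)
$Y{\left(2^{2},-66 \right)} + d = -34 - 25494 = -25528$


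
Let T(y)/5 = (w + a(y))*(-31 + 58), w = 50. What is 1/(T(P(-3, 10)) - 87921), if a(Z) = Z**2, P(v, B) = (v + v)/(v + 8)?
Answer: -5/404883 ≈ -1.2349e-5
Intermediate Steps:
P(v, B) = 2*v/(8 + v) (P(v, B) = (2*v)/(8 + v) = 2*v/(8 + v))
T(y) = 6750 + 135*y**2 (T(y) = 5*((50 + y**2)*(-31 + 58)) = 5*((50 + y**2)*27) = 5*(1350 + 27*y**2) = 6750 + 135*y**2)
1/(T(P(-3, 10)) - 87921) = 1/((6750 + 135*(2*(-3)/(8 - 3))**2) - 87921) = 1/((6750 + 135*(2*(-3)/5)**2) - 87921) = 1/((6750 + 135*(2*(-3)*(1/5))**2) - 87921) = 1/((6750 + 135*(-6/5)**2) - 87921) = 1/((6750 + 135*(36/25)) - 87921) = 1/((6750 + 972/5) - 87921) = 1/(34722/5 - 87921) = 1/(-404883/5) = -5/404883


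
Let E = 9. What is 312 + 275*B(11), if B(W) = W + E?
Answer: 5812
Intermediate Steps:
B(W) = 9 + W (B(W) = W + 9 = 9 + W)
312 + 275*B(11) = 312 + 275*(9 + 11) = 312 + 275*20 = 312 + 5500 = 5812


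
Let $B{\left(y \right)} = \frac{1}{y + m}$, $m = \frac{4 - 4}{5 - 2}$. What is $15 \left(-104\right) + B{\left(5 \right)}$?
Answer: $- \frac{7799}{5} \approx -1559.8$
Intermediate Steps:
$m = 0$ ($m = \frac{0}{3} = 0 \cdot \frac{1}{3} = 0$)
$B{\left(y \right)} = \frac{1}{y}$ ($B{\left(y \right)} = \frac{1}{y + 0} = \frac{1}{y}$)
$15 \left(-104\right) + B{\left(5 \right)} = 15 \left(-104\right) + \frac{1}{5} = -1560 + \frac{1}{5} = - \frac{7799}{5}$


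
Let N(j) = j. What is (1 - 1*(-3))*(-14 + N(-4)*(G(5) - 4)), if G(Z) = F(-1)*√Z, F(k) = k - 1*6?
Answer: 8 + 112*√5 ≈ 258.44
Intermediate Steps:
F(k) = -6 + k (F(k) = k - 6 = -6 + k)
G(Z) = -7*√Z (G(Z) = (-6 - 1)*√Z = -7*√Z)
(1 - 1*(-3))*(-14 + N(-4)*(G(5) - 4)) = (1 - 1*(-3))*(-14 - 4*(-7*√5 - 4)) = (1 + 3)*(-14 - 4*(-4 - 7*√5)) = 4*(-14 + (16 + 28*√5)) = 4*(2 + 28*√5) = 8 + 112*√5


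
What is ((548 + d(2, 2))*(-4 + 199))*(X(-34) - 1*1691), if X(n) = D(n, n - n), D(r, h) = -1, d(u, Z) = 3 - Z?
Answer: -181137060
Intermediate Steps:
X(n) = -1
((548 + d(2, 2))*(-4 + 199))*(X(-34) - 1*1691) = ((548 + (3 - 1*2))*(-4 + 199))*(-1 - 1*1691) = ((548 + (3 - 2))*195)*(-1 - 1691) = ((548 + 1)*195)*(-1692) = (549*195)*(-1692) = 107055*(-1692) = -181137060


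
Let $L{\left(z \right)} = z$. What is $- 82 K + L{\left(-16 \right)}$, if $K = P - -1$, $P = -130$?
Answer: $10562$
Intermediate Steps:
$K = -129$ ($K = -130 - -1 = -130 + 1 = -129$)
$- 82 K + L{\left(-16 \right)} = \left(-82\right) \left(-129\right) - 16 = 10578 - 16 = 10562$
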